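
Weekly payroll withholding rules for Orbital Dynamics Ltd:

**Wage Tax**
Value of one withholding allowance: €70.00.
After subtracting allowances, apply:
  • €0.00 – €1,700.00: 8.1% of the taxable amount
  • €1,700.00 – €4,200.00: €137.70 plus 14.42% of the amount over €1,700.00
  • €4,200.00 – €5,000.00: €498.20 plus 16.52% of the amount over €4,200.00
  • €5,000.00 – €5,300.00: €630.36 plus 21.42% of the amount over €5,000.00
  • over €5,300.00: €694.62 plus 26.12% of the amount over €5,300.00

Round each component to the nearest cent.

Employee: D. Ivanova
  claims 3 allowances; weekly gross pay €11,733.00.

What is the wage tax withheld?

Wage Tax: taxable = €11,733.00 − 3×€70.00 = €11,523.00
  €694.62 + 26.12% × (€11,523.00 − €5,300.00) = €694.62 + 26.12% × €6,223.00 = €2,320.07

€2,320.07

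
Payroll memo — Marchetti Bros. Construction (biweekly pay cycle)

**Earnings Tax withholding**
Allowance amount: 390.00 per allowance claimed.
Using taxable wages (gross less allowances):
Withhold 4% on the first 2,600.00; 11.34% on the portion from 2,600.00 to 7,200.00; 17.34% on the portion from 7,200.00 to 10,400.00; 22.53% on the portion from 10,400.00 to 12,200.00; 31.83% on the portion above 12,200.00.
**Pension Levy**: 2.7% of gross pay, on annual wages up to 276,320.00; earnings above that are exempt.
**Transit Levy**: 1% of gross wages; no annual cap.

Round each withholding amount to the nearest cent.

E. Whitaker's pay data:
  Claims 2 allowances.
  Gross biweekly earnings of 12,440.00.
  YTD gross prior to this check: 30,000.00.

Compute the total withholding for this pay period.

1,924.68

Earnings Tax: taxable = 12,440.00 − 2×390.00 = 11,660.00
  1,180.52 + 22.53% × (11,660.00 − 10,400.00) = 1,180.52 + 22.53% × 1,260.00 = 1,464.40
Pension Levy: 2.7% × 12,440.00 = 335.88
Transit Levy: 1% × 12,440.00 = 124.40
Total: 1,464.40 + 335.88 + 124.40 = 1,924.68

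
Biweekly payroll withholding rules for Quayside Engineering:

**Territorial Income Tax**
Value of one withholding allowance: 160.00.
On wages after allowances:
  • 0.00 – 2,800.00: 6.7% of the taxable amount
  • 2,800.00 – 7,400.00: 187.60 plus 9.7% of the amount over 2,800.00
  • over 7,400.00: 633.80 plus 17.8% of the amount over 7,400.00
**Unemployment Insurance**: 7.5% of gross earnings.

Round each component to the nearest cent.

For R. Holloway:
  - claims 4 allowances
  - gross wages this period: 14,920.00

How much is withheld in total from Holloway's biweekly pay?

2,977.44

Territorial Income Tax: taxable = 14,920.00 − 4×160.00 = 14,280.00
  633.80 + 17.8% × (14,280.00 − 7,400.00) = 633.80 + 17.8% × 6,880.00 = 1,858.44
Unemployment Insurance: 7.5% × 14,920.00 = 1,119.00
Total: 1,858.44 + 1,119.00 = 2,977.44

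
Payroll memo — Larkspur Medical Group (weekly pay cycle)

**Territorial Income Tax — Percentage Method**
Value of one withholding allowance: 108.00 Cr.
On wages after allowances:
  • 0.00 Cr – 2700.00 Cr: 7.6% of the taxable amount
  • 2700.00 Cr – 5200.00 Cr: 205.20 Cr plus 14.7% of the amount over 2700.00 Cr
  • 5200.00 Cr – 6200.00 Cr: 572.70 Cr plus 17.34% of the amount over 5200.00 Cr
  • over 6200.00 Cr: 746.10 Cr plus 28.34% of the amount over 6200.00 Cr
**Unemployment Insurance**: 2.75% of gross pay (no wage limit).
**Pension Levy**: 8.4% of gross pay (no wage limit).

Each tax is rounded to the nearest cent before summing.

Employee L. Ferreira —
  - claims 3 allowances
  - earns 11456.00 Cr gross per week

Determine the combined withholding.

3421.17 Cr

Territorial Income Tax: taxable = 11456.00 Cr − 3×108.00 Cr = 11132.00 Cr
  746.10 Cr + 28.34% × (11132.00 Cr − 6200.00 Cr) = 746.10 Cr + 28.34% × 4932.00 Cr = 2143.83 Cr
Unemployment Insurance: 2.75% × 11456.00 Cr = 315.04 Cr
Pension Levy: 8.4% × 11456.00 Cr = 962.30 Cr
Total: 2143.83 Cr + 315.04 Cr + 962.30 Cr = 3421.17 Cr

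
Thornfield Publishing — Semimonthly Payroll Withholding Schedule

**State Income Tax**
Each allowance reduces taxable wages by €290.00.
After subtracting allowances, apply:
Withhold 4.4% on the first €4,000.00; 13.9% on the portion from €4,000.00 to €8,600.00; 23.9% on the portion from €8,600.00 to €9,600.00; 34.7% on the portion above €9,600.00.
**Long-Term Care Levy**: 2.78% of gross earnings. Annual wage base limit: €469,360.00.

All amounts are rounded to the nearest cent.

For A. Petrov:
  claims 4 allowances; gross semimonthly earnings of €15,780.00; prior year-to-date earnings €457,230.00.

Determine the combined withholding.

€3,133.55

State Income Tax: taxable = €15,780.00 − 4×€290.00 = €14,620.00
  €1,054.40 + 34.7% × (€14,620.00 − €9,600.00) = €1,054.40 + 34.7% × €5,020.00 = €2,796.34
Long-Term Care Levy: cap €469,360.00 − YTD €457,230.00 = €12,130.00 subject; 2.78% × €12,130.00 = €337.21
Total: €2,796.34 + €337.21 = €3,133.55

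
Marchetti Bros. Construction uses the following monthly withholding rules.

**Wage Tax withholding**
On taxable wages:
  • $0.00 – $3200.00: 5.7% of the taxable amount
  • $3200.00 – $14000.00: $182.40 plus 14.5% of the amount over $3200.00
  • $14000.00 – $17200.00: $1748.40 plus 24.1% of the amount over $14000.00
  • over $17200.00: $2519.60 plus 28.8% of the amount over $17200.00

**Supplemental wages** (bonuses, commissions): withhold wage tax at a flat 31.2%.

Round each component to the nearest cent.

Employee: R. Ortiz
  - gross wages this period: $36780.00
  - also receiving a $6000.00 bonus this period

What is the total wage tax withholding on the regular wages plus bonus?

$10030.64

Wage Tax: taxable = $36780.00
  $2519.60 + 28.8% × ($36780.00 − $17200.00) = $2519.60 + 28.8% × $19580.00 = $8158.64
Supplemental (31.2% flat on bonus): 31.2% × $6000.00 = $1872.00
Total wage tax: $8158.64 + $1872.00 = $10030.64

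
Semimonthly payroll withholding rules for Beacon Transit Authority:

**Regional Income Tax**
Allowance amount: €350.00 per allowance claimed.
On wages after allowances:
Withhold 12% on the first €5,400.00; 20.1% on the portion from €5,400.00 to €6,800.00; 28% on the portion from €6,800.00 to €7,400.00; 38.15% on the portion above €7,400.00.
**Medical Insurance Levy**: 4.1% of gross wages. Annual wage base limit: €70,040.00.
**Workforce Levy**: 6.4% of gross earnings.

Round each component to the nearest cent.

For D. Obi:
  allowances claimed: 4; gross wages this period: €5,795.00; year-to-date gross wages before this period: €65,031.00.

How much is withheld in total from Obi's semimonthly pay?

Regional Income Tax: taxable = €5,795.00 − 4×€350.00 = €4,395.00
  12% × €4,395.00 = €527.40
Medical Insurance Levy: cap €70,040.00 − YTD €65,031.00 = €5,009.00 subject; 4.1% × €5,009.00 = €205.37
Workforce Levy: 6.4% × €5,795.00 = €370.88
Total: €527.40 + €205.37 + €370.88 = €1,103.65

€1,103.65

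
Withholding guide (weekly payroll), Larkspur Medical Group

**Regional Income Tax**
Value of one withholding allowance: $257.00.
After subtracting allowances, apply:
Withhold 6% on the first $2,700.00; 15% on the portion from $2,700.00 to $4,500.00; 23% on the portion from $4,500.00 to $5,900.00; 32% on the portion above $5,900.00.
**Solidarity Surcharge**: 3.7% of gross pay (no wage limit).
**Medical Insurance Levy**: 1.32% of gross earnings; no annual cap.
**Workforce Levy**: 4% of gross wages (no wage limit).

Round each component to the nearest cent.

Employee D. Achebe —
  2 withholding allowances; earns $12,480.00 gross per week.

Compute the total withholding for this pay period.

Regional Income Tax: taxable = $12,480.00 − 2×$257.00 = $11,966.00
  $754.00 + 32% × ($11,966.00 − $5,900.00) = $754.00 + 32% × $6,066.00 = $2,695.12
Solidarity Surcharge: 3.7% × $12,480.00 = $461.76
Medical Insurance Levy: 1.32% × $12,480.00 = $164.74
Workforce Levy: 4% × $12,480.00 = $499.20
Total: $2,695.12 + $461.76 + $164.74 + $499.20 = $3,820.82

$3,820.82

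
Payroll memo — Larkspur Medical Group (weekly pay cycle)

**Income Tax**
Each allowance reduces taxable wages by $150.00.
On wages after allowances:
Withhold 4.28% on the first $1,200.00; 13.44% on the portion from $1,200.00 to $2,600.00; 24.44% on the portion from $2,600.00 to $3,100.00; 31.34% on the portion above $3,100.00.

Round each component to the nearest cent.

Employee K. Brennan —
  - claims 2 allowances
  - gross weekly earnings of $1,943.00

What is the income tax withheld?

$110.90

Income Tax: taxable = $1,943.00 − 2×$150.00 = $1,643.00
  $51.36 + 13.44% × ($1,643.00 − $1,200.00) = $51.36 + 13.44% × $443.00 = $110.90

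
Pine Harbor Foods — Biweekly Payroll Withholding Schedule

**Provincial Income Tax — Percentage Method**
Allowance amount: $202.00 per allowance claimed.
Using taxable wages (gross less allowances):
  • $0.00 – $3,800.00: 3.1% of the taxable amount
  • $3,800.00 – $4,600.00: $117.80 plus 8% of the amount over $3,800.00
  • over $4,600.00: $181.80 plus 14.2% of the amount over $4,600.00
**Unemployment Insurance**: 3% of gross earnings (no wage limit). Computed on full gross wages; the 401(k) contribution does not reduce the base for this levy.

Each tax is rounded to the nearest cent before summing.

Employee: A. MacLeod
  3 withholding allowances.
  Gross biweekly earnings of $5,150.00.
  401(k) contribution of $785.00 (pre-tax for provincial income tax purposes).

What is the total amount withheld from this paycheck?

Provincial Income Tax: taxable = $5,150.00 − $785.00 − 3×$202.00 = $3,759.00
  3.1% × $3,759.00 = $116.53
Unemployment Insurance: 3% × $5,150.00 = $154.50
Total: $116.53 + $154.50 = $271.03

$271.03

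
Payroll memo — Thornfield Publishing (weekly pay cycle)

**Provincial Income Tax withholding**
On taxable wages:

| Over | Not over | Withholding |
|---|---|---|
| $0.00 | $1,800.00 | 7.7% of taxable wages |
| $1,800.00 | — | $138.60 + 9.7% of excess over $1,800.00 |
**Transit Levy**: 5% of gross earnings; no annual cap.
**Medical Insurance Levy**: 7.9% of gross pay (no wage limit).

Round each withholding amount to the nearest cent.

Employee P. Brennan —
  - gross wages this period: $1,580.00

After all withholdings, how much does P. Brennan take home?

Provincial Income Tax: taxable = $1,580.00
  7.7% × $1,580.00 = $121.66
Transit Levy: 5% × $1,580.00 = $79.00
Medical Insurance Levy: 7.9% × $1,580.00 = $124.82
Total withheld: $121.66 + $79.00 + $124.82 = $325.48
Net pay: $1,580.00 − $325.48 = $1,254.52

$1,254.52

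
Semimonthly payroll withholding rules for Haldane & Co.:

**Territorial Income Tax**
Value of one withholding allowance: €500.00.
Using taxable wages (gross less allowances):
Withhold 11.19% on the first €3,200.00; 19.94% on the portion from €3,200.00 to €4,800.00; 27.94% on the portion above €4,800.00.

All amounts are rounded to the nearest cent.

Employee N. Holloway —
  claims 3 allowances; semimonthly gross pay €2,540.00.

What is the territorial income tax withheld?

Territorial Income Tax: taxable = €2,540.00 − 3×€500.00 = €1,040.00
  11.19% × €1,040.00 = €116.38

€116.38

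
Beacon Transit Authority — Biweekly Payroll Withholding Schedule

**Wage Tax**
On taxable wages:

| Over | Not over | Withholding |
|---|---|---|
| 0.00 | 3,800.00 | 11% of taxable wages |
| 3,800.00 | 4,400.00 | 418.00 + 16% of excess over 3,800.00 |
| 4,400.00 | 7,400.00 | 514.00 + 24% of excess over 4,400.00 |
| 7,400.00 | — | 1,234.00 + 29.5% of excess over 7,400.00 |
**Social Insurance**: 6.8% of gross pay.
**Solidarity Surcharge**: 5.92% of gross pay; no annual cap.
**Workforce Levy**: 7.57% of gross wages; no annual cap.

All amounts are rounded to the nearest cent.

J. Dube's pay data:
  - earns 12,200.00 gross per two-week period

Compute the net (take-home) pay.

7,074.62

Wage Tax: taxable = 12,200.00
  1,234.00 + 29.5% × (12,200.00 − 7,400.00) = 1,234.00 + 29.5% × 4,800.00 = 2,650.00
Social Insurance: 6.8% × 12,200.00 = 829.60
Solidarity Surcharge: 5.92% × 12,200.00 = 722.24
Workforce Levy: 7.57% × 12,200.00 = 923.54
Total withheld: 2,650.00 + 829.60 + 722.24 + 923.54 = 5,125.38
Net pay: 12,200.00 − 5,125.38 = 7,074.62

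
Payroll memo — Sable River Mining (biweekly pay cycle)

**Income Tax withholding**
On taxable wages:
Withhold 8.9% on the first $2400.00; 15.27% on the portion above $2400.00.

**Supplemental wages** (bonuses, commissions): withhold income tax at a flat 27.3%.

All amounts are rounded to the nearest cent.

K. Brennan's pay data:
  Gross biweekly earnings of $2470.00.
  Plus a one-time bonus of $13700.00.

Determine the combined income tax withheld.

$3964.39

Income Tax: taxable = $2470.00
  $213.60 + 15.27% × ($2470.00 − $2400.00) = $213.60 + 15.27% × $70.00 = $224.29
Supplemental (27.3% flat on bonus): 27.3% × $13700.00 = $3740.10
Total income tax: $224.29 + $3740.10 = $3964.39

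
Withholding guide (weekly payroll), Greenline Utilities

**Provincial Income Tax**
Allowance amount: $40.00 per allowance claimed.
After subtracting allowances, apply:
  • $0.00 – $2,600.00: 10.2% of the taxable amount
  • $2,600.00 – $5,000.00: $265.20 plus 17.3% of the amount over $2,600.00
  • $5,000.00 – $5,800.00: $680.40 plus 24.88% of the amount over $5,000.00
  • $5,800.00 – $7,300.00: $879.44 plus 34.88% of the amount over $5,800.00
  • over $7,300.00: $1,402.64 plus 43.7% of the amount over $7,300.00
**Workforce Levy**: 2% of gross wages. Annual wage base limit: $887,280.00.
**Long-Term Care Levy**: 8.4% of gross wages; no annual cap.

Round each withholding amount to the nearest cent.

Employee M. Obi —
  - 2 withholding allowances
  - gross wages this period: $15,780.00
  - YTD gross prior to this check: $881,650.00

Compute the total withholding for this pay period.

Provincial Income Tax: taxable = $15,780.00 − 2×$40.00 = $15,700.00
  $1,402.64 + 43.7% × ($15,700.00 − $7,300.00) = $1,402.64 + 43.7% × $8,400.00 = $5,073.44
Workforce Levy: cap $887,280.00 − YTD $881,650.00 = $5,630.00 subject; 2% × $5,630.00 = $112.60
Long-Term Care Levy: 8.4% × $15,780.00 = $1,325.52
Total: $5,073.44 + $112.60 + $1,325.52 = $6,511.56

$6,511.56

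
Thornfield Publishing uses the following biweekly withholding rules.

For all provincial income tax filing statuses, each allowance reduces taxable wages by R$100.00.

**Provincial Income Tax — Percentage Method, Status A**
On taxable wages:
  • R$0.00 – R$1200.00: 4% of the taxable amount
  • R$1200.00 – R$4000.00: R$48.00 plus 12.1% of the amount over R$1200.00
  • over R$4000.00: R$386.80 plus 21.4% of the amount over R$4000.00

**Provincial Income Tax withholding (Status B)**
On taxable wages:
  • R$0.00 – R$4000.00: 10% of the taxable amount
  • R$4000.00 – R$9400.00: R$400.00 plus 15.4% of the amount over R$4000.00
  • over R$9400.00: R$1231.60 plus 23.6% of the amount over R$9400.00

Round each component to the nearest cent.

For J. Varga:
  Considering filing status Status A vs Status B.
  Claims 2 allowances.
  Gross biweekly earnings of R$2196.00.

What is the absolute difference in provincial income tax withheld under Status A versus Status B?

Provincial Income Tax (Status A): taxable = R$2196.00 − 2×R$100.00 = R$1996.00
  R$48.00 + 12.1% × (R$1996.00 − R$1200.00) = R$48.00 + 12.1% × R$796.00 = R$144.32
Provincial Income Tax (Status B): taxable = R$2196.00 − 2×R$100.00 = R$1996.00
  10% × R$1996.00 = R$199.60
Difference: |R$144.32 − R$199.60| = R$55.28 (higher under Status B)

R$55.28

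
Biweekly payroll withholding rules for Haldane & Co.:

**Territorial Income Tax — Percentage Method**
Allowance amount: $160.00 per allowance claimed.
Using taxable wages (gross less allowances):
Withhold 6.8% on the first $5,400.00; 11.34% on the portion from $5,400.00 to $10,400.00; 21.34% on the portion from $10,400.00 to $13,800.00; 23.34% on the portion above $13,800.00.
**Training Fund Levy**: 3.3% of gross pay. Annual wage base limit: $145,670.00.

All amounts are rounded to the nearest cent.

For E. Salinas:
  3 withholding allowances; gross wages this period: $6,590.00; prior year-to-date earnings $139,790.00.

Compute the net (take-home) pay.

Territorial Income Tax: taxable = $6,590.00 − 3×$160.00 = $6,110.00
  $367.20 + 11.34% × ($6,110.00 − $5,400.00) = $367.20 + 11.34% × $710.00 = $447.71
Training Fund Levy: cap $145,670.00 − YTD $139,790.00 = $5,880.00 subject; 3.3% × $5,880.00 = $194.04
Total withheld: $447.71 + $194.04 = $641.75
Net pay: $6,590.00 − $641.75 = $5,948.25

$5,948.25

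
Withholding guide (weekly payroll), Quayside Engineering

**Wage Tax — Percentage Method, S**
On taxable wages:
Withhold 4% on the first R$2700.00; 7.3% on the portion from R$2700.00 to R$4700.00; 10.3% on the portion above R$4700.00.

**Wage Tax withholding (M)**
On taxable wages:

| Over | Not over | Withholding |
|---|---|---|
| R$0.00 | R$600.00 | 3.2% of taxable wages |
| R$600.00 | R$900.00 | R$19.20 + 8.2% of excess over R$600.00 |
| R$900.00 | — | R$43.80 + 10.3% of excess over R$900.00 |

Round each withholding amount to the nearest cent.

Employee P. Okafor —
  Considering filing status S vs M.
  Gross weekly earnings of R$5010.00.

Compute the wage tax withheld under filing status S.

R$285.93

Wage Tax (S): taxable = R$5010.00
  R$254.00 + 10.3% × (R$5010.00 − R$4700.00) = R$254.00 + 10.3% × R$310.00 = R$285.93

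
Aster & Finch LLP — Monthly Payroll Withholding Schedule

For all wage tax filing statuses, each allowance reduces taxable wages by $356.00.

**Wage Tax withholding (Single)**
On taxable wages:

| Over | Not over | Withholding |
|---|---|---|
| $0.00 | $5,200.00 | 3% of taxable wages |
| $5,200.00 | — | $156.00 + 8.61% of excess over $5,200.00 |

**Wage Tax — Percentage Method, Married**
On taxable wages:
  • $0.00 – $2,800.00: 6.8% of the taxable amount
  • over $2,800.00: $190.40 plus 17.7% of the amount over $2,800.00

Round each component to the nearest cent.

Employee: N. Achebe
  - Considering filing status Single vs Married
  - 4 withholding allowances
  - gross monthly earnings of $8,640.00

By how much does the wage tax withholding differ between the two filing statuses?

Wage Tax (Single): taxable = $8,640.00 − 4×$356.00 = $7,216.00
  $156.00 + 8.61% × ($7,216.00 − $5,200.00) = $156.00 + 8.61% × $2,016.00 = $329.58
Wage Tax (Married): taxable = $8,640.00 − 4×$356.00 = $7,216.00
  $190.40 + 17.7% × ($7,216.00 − $2,800.00) = $190.40 + 17.7% × $4,416.00 = $972.03
Difference: |$329.58 − $972.03| = $642.45 (higher under Married)

$642.45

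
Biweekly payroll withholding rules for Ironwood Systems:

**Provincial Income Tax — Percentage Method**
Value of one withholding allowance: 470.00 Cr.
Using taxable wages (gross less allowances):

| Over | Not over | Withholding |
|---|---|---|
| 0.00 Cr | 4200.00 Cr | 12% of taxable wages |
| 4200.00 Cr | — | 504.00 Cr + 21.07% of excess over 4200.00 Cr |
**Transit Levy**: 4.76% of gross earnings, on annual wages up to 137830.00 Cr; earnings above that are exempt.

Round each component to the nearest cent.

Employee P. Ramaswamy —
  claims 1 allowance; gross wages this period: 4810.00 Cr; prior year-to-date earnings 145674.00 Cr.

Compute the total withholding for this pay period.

Provincial Income Tax: taxable = 4810.00 Cr − 1×470.00 Cr = 4340.00 Cr
  504.00 Cr + 21.07% × (4340.00 Cr − 4200.00 Cr) = 504.00 Cr + 21.07% × 140.00 Cr = 533.50 Cr
Transit Levy: YTD 145674.00 Cr ≥ cap 137830.00 Cr → 0.00 Cr
Total: 533.50 Cr + 0.00 Cr = 533.50 Cr

533.50 Cr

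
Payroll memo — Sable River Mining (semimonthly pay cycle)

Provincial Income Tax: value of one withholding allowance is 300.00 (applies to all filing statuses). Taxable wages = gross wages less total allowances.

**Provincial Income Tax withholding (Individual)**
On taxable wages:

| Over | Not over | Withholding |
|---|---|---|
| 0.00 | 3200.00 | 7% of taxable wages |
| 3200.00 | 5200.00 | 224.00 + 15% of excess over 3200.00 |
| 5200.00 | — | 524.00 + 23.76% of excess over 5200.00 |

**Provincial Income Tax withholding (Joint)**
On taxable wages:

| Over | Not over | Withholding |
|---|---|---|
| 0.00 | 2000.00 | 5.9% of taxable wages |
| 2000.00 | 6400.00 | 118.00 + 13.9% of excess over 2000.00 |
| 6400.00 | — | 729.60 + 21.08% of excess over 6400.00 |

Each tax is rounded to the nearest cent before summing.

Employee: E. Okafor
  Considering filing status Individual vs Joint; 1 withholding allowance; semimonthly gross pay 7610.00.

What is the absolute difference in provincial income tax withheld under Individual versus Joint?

103.91

Provincial Income Tax (Individual): taxable = 7610.00 − 1×300.00 = 7310.00
  524.00 + 23.76% × (7310.00 − 5200.00) = 524.00 + 23.76% × 2110.00 = 1025.34
Provincial Income Tax (Joint): taxable = 7610.00 − 1×300.00 = 7310.00
  729.60 + 21.08% × (7310.00 − 6400.00) = 729.60 + 21.08% × 910.00 = 921.43
Difference: |1025.34 − 921.43| = 103.91 (higher under Individual)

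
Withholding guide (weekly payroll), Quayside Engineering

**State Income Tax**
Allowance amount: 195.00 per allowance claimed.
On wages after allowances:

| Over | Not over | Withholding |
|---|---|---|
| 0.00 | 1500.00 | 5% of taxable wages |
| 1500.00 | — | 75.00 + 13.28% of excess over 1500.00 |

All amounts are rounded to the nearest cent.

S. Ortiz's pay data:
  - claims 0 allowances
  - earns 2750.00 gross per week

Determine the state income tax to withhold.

241.00

State Income Tax: taxable = 2750.00
  75.00 + 13.28% × (2750.00 − 1500.00) = 75.00 + 13.28% × 1250.00 = 241.00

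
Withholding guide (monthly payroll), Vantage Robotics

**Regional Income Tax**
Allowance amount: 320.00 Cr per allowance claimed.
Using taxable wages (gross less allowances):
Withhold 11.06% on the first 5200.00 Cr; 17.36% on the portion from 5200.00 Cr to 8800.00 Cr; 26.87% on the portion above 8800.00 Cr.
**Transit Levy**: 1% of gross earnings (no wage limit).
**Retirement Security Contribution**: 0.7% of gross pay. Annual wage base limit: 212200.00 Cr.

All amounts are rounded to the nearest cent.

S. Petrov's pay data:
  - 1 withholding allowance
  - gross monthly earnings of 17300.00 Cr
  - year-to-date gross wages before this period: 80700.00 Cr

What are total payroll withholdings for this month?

3692.15 Cr

Regional Income Tax: taxable = 17300.00 Cr − 1×320.00 Cr = 16980.00 Cr
  1200.08 Cr + 26.87% × (16980.00 Cr − 8800.00 Cr) = 1200.08 Cr + 26.87% × 8180.00 Cr = 3398.05 Cr
Transit Levy: 1% × 17300.00 Cr = 173.00 Cr
Retirement Security Contribution: 0.7% × 17300.00 Cr = 121.10 Cr
Total: 3398.05 Cr + 173.00 Cr + 121.10 Cr = 3692.15 Cr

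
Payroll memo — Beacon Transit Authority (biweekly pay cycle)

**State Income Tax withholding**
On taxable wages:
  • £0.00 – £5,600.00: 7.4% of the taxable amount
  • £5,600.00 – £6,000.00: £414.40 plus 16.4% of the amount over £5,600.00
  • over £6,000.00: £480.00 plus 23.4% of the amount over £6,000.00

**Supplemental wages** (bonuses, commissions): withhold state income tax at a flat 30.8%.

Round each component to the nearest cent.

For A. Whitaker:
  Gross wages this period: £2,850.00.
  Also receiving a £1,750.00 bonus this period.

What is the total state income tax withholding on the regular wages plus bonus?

State Income Tax: taxable = £2,850.00
  7.4% × £2,850.00 = £210.90
Supplemental (30.8% flat on bonus): 30.8% × £1,750.00 = £539.00
Total state income tax: £210.90 + £539.00 = £749.90

£749.90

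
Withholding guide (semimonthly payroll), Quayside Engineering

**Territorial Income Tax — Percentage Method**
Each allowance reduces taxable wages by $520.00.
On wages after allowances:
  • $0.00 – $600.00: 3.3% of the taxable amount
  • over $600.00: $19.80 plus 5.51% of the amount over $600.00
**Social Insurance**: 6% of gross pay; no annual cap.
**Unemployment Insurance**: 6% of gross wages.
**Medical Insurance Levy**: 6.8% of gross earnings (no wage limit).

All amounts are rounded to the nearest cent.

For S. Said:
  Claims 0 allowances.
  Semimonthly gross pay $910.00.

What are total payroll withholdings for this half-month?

Territorial Income Tax: taxable = $910.00
  $19.80 + 5.51% × ($910.00 − $600.00) = $19.80 + 5.51% × $310.00 = $36.88
Social Insurance: 6% × $910.00 = $54.60
Unemployment Insurance: 6% × $910.00 = $54.60
Medical Insurance Levy: 6.8% × $910.00 = $61.88
Total: $36.88 + $54.60 + $54.60 + $61.88 = $207.96

$207.96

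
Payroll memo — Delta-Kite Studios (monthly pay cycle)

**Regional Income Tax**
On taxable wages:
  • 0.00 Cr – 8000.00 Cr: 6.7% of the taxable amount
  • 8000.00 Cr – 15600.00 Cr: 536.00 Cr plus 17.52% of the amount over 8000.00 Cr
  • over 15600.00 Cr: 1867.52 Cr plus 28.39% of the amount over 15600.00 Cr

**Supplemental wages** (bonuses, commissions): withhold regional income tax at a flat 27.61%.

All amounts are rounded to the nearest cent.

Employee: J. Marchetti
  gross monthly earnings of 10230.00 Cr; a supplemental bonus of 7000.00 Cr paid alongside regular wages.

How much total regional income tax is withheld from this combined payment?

Regional Income Tax: taxable = 10230.00 Cr
  536.00 Cr + 17.52% × (10230.00 Cr − 8000.00 Cr) = 536.00 Cr + 17.52% × 2230.00 Cr = 926.70 Cr
Supplemental (27.61% flat on bonus): 27.61% × 7000.00 Cr = 1932.70 Cr
Total regional income tax: 926.70 Cr + 1932.70 Cr = 2859.40 Cr

2859.40 Cr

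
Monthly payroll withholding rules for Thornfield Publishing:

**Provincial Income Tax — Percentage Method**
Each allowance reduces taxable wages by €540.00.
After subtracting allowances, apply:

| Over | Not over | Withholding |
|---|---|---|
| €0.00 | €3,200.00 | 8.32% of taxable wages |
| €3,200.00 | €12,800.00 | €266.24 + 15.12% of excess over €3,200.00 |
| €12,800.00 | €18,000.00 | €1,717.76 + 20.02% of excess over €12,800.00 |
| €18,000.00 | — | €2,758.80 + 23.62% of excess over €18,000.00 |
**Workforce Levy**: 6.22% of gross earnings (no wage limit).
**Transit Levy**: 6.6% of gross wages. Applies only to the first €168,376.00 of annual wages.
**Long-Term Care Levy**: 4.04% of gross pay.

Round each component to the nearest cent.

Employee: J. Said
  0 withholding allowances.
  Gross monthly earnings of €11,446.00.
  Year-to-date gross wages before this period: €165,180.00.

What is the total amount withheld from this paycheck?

Provincial Income Tax: taxable = €11,446.00
  €266.24 + 15.12% × (€11,446.00 − €3,200.00) = €266.24 + 15.12% × €8,246.00 = €1,513.04
Workforce Levy: 6.22% × €11,446.00 = €711.94
Transit Levy: cap €168,376.00 − YTD €165,180.00 = €3,196.00 subject; 6.6% × €3,196.00 = €210.94
Long-Term Care Levy: 4.04% × €11,446.00 = €462.42
Total: €1,513.04 + €711.94 + €210.94 + €462.42 = €2,898.34

€2,898.34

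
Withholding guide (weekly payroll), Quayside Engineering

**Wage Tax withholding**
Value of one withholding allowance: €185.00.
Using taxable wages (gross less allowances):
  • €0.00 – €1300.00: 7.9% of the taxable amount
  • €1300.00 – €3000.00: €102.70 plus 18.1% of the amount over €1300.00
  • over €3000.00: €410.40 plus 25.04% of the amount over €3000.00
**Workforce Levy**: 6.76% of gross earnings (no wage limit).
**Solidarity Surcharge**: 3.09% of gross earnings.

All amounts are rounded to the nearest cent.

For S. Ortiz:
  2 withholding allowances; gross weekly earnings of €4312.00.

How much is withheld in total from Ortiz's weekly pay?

Wage Tax: taxable = €4312.00 − 2×€185.00 = €3942.00
  €410.40 + 25.04% × (€3942.00 − €3000.00) = €410.40 + 25.04% × €942.00 = €646.28
Workforce Levy: 6.76% × €4312.00 = €291.49
Solidarity Surcharge: 3.09% × €4312.00 = €133.24
Total: €646.28 + €291.49 + €133.24 = €1071.01

€1071.01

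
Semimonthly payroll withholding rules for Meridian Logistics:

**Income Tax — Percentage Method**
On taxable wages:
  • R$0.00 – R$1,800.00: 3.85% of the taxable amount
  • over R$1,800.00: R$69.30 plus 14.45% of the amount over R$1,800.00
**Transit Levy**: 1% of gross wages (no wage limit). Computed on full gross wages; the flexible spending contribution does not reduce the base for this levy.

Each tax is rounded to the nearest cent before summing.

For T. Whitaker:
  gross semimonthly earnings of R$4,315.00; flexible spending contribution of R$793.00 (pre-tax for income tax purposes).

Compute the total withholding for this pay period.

Income Tax: taxable = R$4,315.00 − R$793.00 = R$3,522.00
  R$69.30 + 14.45% × (R$3,522.00 − R$1,800.00) = R$69.30 + 14.45% × R$1,722.00 = R$318.13
Transit Levy: 1% × R$4,315.00 = R$43.15
Total: R$318.13 + R$43.15 = R$361.28

R$361.28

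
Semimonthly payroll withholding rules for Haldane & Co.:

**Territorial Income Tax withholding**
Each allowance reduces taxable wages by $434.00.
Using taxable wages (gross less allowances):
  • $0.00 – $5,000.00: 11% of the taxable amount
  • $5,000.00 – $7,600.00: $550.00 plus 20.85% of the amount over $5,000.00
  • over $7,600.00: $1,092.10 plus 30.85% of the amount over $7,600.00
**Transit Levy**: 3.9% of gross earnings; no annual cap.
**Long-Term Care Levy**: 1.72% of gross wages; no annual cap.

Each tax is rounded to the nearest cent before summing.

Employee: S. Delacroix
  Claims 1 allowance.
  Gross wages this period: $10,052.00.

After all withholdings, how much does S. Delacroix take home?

Territorial Income Tax: taxable = $10,052.00 − 1×$434.00 = $9,618.00
  $1,092.10 + 30.85% × ($9,618.00 − $7,600.00) = $1,092.10 + 30.85% × $2,018.00 = $1,714.65
Transit Levy: 3.9% × $10,052.00 = $392.03
Long-Term Care Levy: 1.72% × $10,052.00 = $172.89
Total withheld: $1,714.65 + $392.03 + $172.89 = $2,279.57
Net pay: $10,052.00 − $2,279.57 = $7,772.43

$7,772.43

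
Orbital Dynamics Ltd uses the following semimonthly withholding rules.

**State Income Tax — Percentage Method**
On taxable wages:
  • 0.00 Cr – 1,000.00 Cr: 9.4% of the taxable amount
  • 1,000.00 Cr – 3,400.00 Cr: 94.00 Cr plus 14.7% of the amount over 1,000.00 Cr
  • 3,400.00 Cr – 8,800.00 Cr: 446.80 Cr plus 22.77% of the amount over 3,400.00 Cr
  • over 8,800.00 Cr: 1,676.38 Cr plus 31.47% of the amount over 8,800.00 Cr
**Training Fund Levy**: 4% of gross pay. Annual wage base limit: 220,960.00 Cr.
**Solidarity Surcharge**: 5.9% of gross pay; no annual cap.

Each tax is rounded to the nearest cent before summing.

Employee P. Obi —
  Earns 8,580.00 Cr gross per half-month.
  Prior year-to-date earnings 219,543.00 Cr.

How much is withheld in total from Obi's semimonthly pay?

2,189.19 Cr

State Income Tax: taxable = 8,580.00 Cr
  446.80 Cr + 22.77% × (8,580.00 Cr − 3,400.00 Cr) = 446.80 Cr + 22.77% × 5,180.00 Cr = 1,626.29 Cr
Training Fund Levy: cap 220,960.00 Cr − YTD 219,543.00 Cr = 1,417.00 Cr subject; 4% × 1,417.00 Cr = 56.68 Cr
Solidarity Surcharge: 5.9% × 8,580.00 Cr = 506.22 Cr
Total: 1,626.29 Cr + 56.68 Cr + 506.22 Cr = 2,189.19 Cr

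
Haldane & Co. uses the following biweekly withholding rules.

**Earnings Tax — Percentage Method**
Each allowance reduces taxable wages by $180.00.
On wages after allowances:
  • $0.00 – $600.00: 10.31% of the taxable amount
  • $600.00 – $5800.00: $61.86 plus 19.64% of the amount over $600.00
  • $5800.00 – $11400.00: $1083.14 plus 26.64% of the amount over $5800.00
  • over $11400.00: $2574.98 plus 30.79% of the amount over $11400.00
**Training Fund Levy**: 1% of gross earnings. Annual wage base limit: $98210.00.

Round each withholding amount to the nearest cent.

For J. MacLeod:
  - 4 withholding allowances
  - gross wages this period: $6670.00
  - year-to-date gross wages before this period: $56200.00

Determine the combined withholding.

$1189.80

Earnings Tax: taxable = $6670.00 − 4×$180.00 = $5950.00
  $1083.14 + 26.64% × ($5950.00 − $5800.00) = $1083.14 + 26.64% × $150.00 = $1123.10
Training Fund Levy: 1% × $6670.00 = $66.70
Total: $1123.10 + $66.70 = $1189.80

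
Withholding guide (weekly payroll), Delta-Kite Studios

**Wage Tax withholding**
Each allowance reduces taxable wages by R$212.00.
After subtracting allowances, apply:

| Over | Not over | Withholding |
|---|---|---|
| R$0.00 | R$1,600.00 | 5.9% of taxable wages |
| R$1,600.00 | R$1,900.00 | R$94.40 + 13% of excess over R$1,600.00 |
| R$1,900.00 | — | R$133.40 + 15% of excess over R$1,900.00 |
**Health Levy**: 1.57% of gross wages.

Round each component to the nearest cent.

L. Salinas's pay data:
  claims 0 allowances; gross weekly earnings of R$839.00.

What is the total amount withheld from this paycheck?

R$62.67

Wage Tax: taxable = R$839.00
  5.9% × R$839.00 = R$49.50
Health Levy: 1.57% × R$839.00 = R$13.17
Total: R$49.50 + R$13.17 = R$62.67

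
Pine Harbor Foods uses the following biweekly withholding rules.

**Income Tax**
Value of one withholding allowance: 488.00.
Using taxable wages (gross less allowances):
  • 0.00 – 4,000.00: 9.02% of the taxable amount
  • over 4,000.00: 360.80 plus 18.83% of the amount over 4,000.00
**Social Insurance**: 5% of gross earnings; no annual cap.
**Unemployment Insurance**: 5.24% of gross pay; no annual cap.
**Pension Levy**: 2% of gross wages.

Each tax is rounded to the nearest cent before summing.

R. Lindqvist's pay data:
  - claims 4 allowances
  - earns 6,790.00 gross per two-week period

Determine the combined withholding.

Income Tax: taxable = 6,790.00 − 4×488.00 = 4,838.00
  360.80 + 18.83% × (4,838.00 − 4,000.00) = 360.80 + 18.83% × 838.00 = 518.60
Social Insurance: 5% × 6,790.00 = 339.50
Unemployment Insurance: 5.24% × 6,790.00 = 355.80
Pension Levy: 2% × 6,790.00 = 135.80
Total: 518.60 + 339.50 + 355.80 + 135.80 = 1,349.70

1,349.70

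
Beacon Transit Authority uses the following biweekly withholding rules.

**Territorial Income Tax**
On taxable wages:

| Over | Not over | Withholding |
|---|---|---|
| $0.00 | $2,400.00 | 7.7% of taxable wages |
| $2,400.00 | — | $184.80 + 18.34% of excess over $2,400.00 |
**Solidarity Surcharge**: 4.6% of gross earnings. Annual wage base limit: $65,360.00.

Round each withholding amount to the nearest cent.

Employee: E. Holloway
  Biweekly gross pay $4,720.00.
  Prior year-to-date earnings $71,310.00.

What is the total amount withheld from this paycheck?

$610.29

Territorial Income Tax: taxable = $4,720.00
  $184.80 + 18.34% × ($4,720.00 − $2,400.00) = $184.80 + 18.34% × $2,320.00 = $610.29
Solidarity Surcharge: YTD $71,310.00 ≥ cap $65,360.00 → $0.00
Total: $610.29 + $0.00 = $610.29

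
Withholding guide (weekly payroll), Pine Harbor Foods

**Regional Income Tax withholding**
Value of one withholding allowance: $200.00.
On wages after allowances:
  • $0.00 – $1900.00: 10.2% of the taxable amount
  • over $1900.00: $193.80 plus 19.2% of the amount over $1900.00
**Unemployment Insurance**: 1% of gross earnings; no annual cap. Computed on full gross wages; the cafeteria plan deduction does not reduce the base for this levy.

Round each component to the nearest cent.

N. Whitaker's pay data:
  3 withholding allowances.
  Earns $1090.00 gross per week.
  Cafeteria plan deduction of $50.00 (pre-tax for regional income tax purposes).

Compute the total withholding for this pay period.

Regional Income Tax: taxable = $1090.00 − $50.00 − 3×$200.00 = $440.00
  10.2% × $440.00 = $44.88
Unemployment Insurance: 1% × $1090.00 = $10.90
Total: $44.88 + $10.90 = $55.78

$55.78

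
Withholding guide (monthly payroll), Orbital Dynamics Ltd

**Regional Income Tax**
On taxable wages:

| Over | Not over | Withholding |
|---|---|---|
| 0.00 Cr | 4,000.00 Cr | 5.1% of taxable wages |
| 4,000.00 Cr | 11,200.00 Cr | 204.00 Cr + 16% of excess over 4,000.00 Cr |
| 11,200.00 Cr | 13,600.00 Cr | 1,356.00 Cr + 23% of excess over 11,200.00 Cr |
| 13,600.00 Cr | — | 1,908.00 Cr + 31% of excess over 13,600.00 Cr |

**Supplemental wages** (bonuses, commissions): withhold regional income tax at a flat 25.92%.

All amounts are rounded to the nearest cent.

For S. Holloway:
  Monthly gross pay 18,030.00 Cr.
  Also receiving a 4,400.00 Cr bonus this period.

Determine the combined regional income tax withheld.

Regional Income Tax: taxable = 18,030.00 Cr
  1,908.00 Cr + 31% × (18,030.00 Cr − 13,600.00 Cr) = 1,908.00 Cr + 31% × 4,430.00 Cr = 3,281.30 Cr
Supplemental (25.92% flat on bonus): 25.92% × 4,400.00 Cr = 1,140.48 Cr
Total regional income tax: 3,281.30 Cr + 1,140.48 Cr = 4,421.78 Cr

4,421.78 Cr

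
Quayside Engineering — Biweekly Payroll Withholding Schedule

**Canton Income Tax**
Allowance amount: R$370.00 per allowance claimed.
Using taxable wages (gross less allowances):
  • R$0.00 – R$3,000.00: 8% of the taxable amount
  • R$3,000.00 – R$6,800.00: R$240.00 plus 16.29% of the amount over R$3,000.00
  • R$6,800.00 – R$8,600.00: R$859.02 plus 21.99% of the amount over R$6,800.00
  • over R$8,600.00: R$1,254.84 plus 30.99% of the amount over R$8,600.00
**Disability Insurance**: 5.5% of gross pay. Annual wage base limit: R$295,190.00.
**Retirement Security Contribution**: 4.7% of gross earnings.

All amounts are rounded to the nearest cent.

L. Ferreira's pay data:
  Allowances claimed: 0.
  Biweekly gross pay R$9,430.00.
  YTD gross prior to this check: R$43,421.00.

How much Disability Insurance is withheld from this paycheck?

R$518.65

Disability Insurance: 5.5% × R$9,430.00 = R$518.65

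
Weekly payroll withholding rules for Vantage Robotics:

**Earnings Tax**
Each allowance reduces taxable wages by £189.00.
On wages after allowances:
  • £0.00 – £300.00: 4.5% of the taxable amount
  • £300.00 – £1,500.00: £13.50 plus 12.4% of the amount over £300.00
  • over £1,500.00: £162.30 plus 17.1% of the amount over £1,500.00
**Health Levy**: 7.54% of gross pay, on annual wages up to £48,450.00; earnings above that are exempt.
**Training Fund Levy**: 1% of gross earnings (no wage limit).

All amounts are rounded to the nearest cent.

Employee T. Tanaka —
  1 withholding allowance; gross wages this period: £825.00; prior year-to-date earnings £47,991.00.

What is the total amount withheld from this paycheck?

Earnings Tax: taxable = £825.00 − 1×£189.00 = £636.00
  £13.50 + 12.4% × (£636.00 − £300.00) = £13.50 + 12.4% × £336.00 = £55.16
Health Levy: cap £48,450.00 − YTD £47,991.00 = £459.00 subject; 7.54% × £459.00 = £34.61
Training Fund Levy: 1% × £825.00 = £8.25
Total: £55.16 + £34.61 + £8.25 = £98.02

£98.02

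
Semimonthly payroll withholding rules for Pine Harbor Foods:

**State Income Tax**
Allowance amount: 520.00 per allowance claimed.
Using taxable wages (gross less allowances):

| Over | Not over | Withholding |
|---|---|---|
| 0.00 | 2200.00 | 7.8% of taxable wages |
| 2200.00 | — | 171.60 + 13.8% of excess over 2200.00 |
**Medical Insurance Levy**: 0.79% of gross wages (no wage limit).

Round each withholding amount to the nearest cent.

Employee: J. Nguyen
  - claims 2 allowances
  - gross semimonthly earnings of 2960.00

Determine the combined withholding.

173.14

State Income Tax: taxable = 2960.00 − 2×520.00 = 1920.00
  7.8% × 1920.00 = 149.76
Medical Insurance Levy: 0.79% × 2960.00 = 23.38
Total: 149.76 + 23.38 = 173.14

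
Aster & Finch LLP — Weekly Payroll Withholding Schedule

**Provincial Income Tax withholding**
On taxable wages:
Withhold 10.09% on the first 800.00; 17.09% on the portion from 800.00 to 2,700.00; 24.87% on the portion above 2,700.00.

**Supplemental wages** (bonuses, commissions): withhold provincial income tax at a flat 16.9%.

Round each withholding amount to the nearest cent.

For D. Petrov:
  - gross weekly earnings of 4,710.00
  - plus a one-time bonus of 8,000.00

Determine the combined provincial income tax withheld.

Provincial Income Tax: taxable = 4,710.00
  405.43 + 24.87% × (4,710.00 − 2,700.00) = 405.43 + 24.87% × 2,010.00 = 905.32
Supplemental (16.9% flat on bonus): 16.9% × 8,000.00 = 1,352.00
Total provincial income tax: 905.32 + 1,352.00 = 2,257.32

2,257.32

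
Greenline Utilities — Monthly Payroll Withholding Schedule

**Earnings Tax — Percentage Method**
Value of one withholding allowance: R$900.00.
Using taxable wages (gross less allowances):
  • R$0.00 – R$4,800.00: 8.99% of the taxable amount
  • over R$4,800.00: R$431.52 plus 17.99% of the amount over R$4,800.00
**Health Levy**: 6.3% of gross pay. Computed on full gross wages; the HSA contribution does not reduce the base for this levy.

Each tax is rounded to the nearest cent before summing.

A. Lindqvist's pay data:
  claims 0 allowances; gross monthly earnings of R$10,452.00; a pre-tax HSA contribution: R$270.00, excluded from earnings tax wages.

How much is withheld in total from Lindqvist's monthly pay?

R$2,058.22

Earnings Tax: taxable = R$10,452.00 − R$270.00 = R$10,182.00
  R$431.52 + 17.99% × (R$10,182.00 − R$4,800.00) = R$431.52 + 17.99% × R$5,382.00 = R$1,399.74
Health Levy: 6.3% × R$10,452.00 = R$658.48
Total: R$1,399.74 + R$658.48 = R$2,058.22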